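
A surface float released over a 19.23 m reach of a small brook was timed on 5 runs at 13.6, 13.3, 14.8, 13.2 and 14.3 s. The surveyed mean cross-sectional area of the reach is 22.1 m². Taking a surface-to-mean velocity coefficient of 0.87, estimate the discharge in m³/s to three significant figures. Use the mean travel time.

26.7 m³/s

t̄ = (13.6 + 13.3 + 14.8 + 13.2 + 14.3) / 5 = 13.84 s
v_surface = L / t̄ = 19.23 / 13.84 = 1.389 m/s
v_mean = 0.87 × 1.389 = 1.209 m/s
Q = A × v_mean = 22.1 × 1.209 = 26.71 m³/s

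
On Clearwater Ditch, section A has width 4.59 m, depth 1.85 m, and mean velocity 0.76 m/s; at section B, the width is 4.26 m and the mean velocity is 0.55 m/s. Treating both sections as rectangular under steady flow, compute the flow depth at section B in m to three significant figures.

Q = A₁V₁ = (4.59×1.85) × 0.76 = 6.454 m³/s
d₂ = Q/(b₂ V₂) = 6.454/(4.26×0.55) = 2.754 m

2.75 m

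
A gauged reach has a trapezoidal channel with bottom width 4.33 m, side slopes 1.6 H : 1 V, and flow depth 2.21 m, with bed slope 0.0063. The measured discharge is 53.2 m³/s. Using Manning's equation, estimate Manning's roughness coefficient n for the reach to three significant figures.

0.0320

A = (b + z·y)·y = (4.33 + 1.6×2.21)×2.21 = 17.38 m²
P = b + 2y√(1+z²) = 4.33 + 2×2.21×√(1+1.6²) = 12.67 m
R = A/P = 17.38/12.67 = 1.372 m
n = (1/Q)·A·R^(2/3)·S^(1/2) = (1/53.2) × 17.38 × 1.235 × 0.07937 = 0.03203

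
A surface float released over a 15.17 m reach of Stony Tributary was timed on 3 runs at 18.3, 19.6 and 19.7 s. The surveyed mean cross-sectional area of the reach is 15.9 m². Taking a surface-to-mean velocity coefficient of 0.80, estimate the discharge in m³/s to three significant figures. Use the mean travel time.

10.1 m³/s

t̄ = (18.3 + 19.6 + 19.7) / 3 = 19.2 s
v_surface = L / t̄ = 15.17 / 19.2 = 0.7901 m/s
v_mean = 0.80 × 0.7901 = 0.6321 m/s
Q = A × v_mean = 15.9 × 0.6321 = 10.05 m³/s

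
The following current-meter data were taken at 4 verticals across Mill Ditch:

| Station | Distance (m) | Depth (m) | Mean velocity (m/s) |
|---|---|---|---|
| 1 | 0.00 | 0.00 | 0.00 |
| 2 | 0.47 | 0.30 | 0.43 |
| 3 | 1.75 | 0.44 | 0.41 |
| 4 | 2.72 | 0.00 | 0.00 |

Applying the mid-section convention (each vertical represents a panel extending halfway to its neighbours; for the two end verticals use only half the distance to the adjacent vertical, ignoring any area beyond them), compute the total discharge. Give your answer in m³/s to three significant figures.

0.316 m³/s

w_2 = (1.75 − 0.00)/2 = 0.875 m; q_2 = 0.43 × 0.30 × 0.875 = 0.1129 m³/s
w_3 = (2.72 − 0.47)/2 = 1.125 m; q_3 = 0.41 × 0.44 × 1.125 = 0.2030 m³/s
Stations 1, 4 contribute zero (depth or velocity is 0).
Q = Σ qᵢ = 0.3158 m³/s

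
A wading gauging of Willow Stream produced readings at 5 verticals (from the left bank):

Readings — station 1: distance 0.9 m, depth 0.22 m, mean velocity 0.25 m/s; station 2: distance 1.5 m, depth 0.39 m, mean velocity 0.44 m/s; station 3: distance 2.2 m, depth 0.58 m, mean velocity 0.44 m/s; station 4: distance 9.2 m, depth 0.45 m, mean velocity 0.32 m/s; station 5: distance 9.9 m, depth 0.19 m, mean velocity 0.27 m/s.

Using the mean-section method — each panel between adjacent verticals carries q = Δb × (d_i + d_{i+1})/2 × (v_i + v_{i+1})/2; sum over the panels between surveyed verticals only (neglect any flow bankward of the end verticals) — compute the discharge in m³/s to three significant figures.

1.65 m³/s

Panel 1-2: Δb = 0.6 m, d̄ = (0.22+0.39)/2 = 0.305, v̄ = (0.25+0.44)/2 = 0.345 → q = 0.6×0.305×0.345 = 0.06314 m³/s
Panel 2-3: Δb = 0.7 m, d̄ = (0.39+0.58)/2 = 0.485, v̄ = (0.44+0.44)/2 = 0.44 → q = 0.7×0.485×0.44 = 0.1494 m³/s
Panel 3-4: Δb = 7 m, d̄ = (0.58+0.45)/2 = 0.515, v̄ = (0.44+0.32)/2 = 0.38 → q = 7×0.515×0.38 = 1.370 m³/s
Panel 4-5: Δb = 0.7 m, d̄ = (0.45+0.19)/2 = 0.32, v̄ = (0.32+0.27)/2 = 0.295 → q = 0.7×0.32×0.295 = 0.06608 m³/s
Q = Σ q = 1.648 m³/s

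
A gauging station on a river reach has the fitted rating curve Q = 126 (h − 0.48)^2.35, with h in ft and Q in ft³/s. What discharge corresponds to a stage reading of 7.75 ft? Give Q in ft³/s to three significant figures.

13300 ft³/s

Q = 126 × (7.75 − 0.48)^2.35 = 126 × 7.27^2.35 = 13330 ft³/s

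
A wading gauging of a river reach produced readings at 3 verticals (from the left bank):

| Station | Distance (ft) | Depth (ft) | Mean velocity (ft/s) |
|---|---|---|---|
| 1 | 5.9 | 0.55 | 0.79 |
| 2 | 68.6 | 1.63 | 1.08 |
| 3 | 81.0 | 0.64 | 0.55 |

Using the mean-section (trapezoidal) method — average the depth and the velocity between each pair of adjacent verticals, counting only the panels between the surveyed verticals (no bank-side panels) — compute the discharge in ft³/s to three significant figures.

Panel 1-2: Δb = 62.7 ft, d̄ = (0.55+1.63)/2 = 1.09, v̄ = (0.79+1.08)/2 = 0.935 → q = 62.7×1.09×0.935 = 63.90 ft³/s
Panel 2-3: Δb = 12.4 ft, d̄ = (1.63+0.64)/2 = 1.135, v̄ = (1.08+0.55)/2 = 0.815 → q = 12.4×1.135×0.815 = 11.47 ft³/s
Q = Σ q = 75.37 ft³/s

75.4 ft³/s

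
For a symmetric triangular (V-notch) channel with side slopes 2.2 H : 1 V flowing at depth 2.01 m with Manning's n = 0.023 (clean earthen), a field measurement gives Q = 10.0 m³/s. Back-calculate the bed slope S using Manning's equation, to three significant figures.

0.000754

A = z·y² = 2.2×2.01² = 8.888 m²
P = 2y√(1+z²) = 2×2.01×√(1+2.2²) = 9.715 m
R = A/P = 8.888/9.715 = 0.9149 m
S = (Q·n / (1·A·R^(2/3)))² = (10.0×0.023 / (1×8.888×0.9424))² = 0.0007539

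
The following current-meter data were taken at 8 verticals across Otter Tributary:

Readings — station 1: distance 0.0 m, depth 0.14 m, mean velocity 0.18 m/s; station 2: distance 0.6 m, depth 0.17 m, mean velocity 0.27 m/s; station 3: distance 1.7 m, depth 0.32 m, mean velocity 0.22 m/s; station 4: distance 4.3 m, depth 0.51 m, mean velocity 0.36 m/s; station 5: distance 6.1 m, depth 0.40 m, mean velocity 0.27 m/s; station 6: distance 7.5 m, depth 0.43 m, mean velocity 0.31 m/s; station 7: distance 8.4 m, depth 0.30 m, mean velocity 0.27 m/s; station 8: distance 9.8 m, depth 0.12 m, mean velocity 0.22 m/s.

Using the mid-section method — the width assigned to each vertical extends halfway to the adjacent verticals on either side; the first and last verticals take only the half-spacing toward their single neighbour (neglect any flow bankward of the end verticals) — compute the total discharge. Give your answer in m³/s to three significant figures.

1.02 m³/s

w_1 = (0.6 − 0.0)/2 = 0.3 m; q_1 = 0.18 × 0.14 × 0.3 = 0.007560 m³/s
w_2 = (1.7 − 0.0)/2 = 0.85 m; q_2 = 0.27 × 0.17 × 0.85 = 0.03902 m³/s
w_3 = (4.3 − 0.6)/2 = 1.85 m; q_3 = 0.22 × 0.32 × 1.85 = 0.1302 m³/s
w_4 = (6.1 − 1.7)/2 = 2.2 m; q_4 = 0.36 × 0.51 × 2.2 = 0.4039 m³/s
w_5 = (7.5 − 4.3)/2 = 1.6 m; q_5 = 0.27 × 0.40 × 1.6 = 0.1728 m³/s
w_6 = (8.4 − 6.1)/2 = 1.15 m; q_6 = 0.31 × 0.43 × 1.15 = 0.1533 m³/s
w_7 = (9.8 − 7.5)/2 = 1.15 m; q_7 = 0.27 × 0.30 × 1.15 = 0.09315 m³/s
w_8 = (9.8 − 8.4)/2 = 0.7 m; q_8 = 0.22 × 0.12 × 0.7 = 0.01848 m³/s
Q = Σ qᵢ = 1.018 m³/s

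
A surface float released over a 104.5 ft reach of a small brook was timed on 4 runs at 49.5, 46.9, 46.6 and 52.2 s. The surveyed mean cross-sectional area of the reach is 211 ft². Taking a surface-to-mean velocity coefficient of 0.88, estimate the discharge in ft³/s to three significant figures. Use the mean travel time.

t̄ = (49.5 + 46.9 + 46.6 + 52.2) / 4 = 48.8 s
v_surface = L / t̄ = 104.5 / 48.8 = 2.141 ft/s
v_mean = 0.88 × 2.141 = 1.884 ft/s
Q = A × v_mean = 211 × 1.884 = 397.6 ft³/s

398 ft³/s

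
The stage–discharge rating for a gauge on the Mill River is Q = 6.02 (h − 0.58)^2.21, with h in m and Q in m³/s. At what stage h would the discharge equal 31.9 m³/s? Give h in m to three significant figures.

h − h₀ = (Q/C)^(1/b) = (31.9/6.02)^(1/2.21) = 2.127 m
h = 0.58 + 2.127 = 2.707 m

2.71 m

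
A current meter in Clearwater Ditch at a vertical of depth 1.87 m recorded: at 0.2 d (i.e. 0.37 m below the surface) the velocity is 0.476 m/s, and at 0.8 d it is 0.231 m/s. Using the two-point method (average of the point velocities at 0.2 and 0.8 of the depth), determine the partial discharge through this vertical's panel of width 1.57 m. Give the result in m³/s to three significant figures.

v̄ = (0.476 + 0.231) / 2 = 0.3535 m/s
q = v̄ × d × w = 0.3535 × 1.87 × 1.57 = 1.038 m³/s

1.04 m³/s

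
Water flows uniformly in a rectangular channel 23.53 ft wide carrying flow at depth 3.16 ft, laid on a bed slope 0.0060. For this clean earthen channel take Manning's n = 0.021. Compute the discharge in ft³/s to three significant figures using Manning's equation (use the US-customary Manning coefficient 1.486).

A = b·y = 23.53 × 3.16 = 74.35 ft²
P = b + 2y = 23.53 + 2×3.16 = 29.85 ft
R = A/P = 74.35/29.85 = 2.491 ft
Q = (1.486/n)·A·R^(2/3)·S^(1/2) = (1.486/0.021) × 74.35 × 2.491^(2/3) × 0.0060^(1/2) = 748.9 ft³/s

749 ft³/s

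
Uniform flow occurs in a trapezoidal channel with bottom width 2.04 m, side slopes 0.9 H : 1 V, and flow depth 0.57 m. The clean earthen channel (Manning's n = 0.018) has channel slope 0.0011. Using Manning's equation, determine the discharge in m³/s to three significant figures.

A = (b + z·y)·y = (2.04 + 0.9×0.57)×0.57 = 1.455 m²
P = b + 2y√(1+z²) = 2.04 + 2×0.57×√(1+0.9²) = 3.574 m
R = A/P = 1.455/3.574 = 0.4072 m
Q = (1/n)·A·R^(2/3)·S^(1/2) = (1/0.018) × 1.455 × 0.4072^(2/3) × 0.0011^(1/2) = 1.473 m³/s

1.47 m³/s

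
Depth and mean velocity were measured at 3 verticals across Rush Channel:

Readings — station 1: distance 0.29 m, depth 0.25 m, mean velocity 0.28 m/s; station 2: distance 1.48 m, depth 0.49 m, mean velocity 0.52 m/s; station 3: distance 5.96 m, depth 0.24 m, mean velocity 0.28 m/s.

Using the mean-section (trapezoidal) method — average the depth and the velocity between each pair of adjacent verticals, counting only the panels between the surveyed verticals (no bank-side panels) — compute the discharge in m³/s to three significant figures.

0.830 m³/s

Panel 1-2: Δb = 1.19 m, d̄ = (0.25+0.49)/2 = 0.37, v̄ = (0.28+0.52)/2 = 0.4 → q = 1.19×0.37×0.4 = 0.1761 m³/s
Panel 2-3: Δb = 4.48 m, d̄ = (0.49+0.24)/2 = 0.365, v̄ = (0.52+0.28)/2 = 0.4 → q = 4.48×0.365×0.4 = 0.6541 m³/s
Q = Σ q = 0.8302 m³/s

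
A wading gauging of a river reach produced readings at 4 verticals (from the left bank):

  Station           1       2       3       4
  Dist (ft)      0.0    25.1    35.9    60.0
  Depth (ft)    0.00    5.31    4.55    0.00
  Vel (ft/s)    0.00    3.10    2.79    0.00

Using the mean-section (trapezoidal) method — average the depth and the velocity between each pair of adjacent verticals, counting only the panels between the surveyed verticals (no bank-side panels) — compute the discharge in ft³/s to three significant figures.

Panel 1-2: Δb = 25.1 ft, d̄ = (0.00+5.31)/2 = 2.655, v̄ = (0.00+3.10)/2 = 1.55 → q = 25.1×2.655×1.55 = 103.3 ft³/s
Panel 2-3: Δb = 10.8 ft, d̄ = (5.31+4.55)/2 = 4.93, v̄ = (3.10+2.79)/2 = 2.945 → q = 10.8×4.93×2.945 = 156.8 ft³/s
Panel 3-4: Δb = 24.1 ft, d̄ = (4.55+0.00)/2 = 2.275, v̄ = (2.79+0.00)/2 = 1.395 → q = 24.1×2.275×1.395 = 76.48 ft³/s
Q = Σ q = 336.6 ft³/s

337 ft³/s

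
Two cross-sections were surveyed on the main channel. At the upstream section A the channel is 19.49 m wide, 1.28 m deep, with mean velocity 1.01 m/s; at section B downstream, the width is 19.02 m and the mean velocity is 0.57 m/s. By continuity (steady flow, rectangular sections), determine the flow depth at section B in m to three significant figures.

Q = A₁V₁ = (19.49×1.28) × 1.01 = 25.20 m³/s
d₂ = Q/(b₂ V₂) = 25.20/(19.02×0.57) = 2.324 m

2.32 m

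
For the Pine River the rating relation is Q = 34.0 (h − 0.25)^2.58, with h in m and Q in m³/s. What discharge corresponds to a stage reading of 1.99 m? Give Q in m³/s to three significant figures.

142 m³/s

Q = 34.0 × (1.99 − 0.25)^2.58 = 34.0 × 1.74^2.58 = 141.9 m³/s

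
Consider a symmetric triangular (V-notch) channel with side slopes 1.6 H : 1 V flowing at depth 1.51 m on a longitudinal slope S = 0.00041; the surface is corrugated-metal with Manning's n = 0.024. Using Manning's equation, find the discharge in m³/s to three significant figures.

2.29 m³/s

A = z·y² = 1.6×1.51² = 3.648 m²
P = 2y√(1+z²) = 2×1.51×√(1+1.6²) = 5.698 m
R = A/P = 3.648/5.698 = 0.6402 m
Q = (1/n)·A·R^(2/3)·S^(1/2) = (1/0.024) × 3.648 × 0.6402^(2/3) × 0.00041^(1/2) = 2.286 m³/s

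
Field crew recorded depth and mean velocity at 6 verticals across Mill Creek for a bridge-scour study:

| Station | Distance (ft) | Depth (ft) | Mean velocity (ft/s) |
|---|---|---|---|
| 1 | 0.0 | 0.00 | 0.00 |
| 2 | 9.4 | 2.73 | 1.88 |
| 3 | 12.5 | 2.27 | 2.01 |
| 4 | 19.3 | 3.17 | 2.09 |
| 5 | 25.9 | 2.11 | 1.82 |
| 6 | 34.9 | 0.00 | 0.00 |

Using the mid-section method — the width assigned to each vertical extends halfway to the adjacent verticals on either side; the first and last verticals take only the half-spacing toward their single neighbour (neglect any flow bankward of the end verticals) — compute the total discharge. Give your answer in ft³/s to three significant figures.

129 ft³/s

w_2 = (12.5 − 0.0)/2 = 6.25 ft; q_2 = 1.88 × 2.73 × 6.25 = 32.08 ft³/s
w_3 = (19.3 − 9.4)/2 = 4.95 ft; q_3 = 2.01 × 2.27 × 4.95 = 22.59 ft³/s
w_4 = (25.9 − 12.5)/2 = 6.7 ft; q_4 = 2.09 × 3.17 × 6.7 = 44.39 ft³/s
w_5 = (34.9 − 19.3)/2 = 7.8 ft; q_5 = 1.82 × 2.11 × 7.8 = 29.95 ft³/s
Stations 1, 6 contribute zero (depth or velocity is 0).
Q = Σ qᵢ = 129.0 ft³/s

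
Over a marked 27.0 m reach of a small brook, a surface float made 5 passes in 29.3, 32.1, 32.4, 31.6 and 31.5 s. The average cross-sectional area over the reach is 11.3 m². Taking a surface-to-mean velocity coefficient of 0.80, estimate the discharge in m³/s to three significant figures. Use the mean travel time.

7.78 m³/s

t̄ = (29.3 + 32.1 + 32.4 + 31.6 + 31.5) / 5 = 31.38 s
v_surface = L / t̄ = 27.0 / 31.38 = 0.8604 m/s
v_mean = 0.80 × 0.8604 = 0.6883 m/s
Q = A × v_mean = 11.3 × 0.6883 = 7.778 m³/s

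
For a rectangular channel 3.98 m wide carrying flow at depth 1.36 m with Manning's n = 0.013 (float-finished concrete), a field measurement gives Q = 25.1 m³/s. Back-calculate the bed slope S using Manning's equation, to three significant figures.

0.00483

A = b·y = 3.98 × 1.36 = 5.413 m²
P = b + 2y = 3.98 + 2×1.36 = 6.700 m
R = A/P = 5.413/6.700 = 0.8079 m
S = (Q·n / (1·A·R^(2/3)))² = (25.1×0.013 / (1×5.413×0.8674))² = 0.004830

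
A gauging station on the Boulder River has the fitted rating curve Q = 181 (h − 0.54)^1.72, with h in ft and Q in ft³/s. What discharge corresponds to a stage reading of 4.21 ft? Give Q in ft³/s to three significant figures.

Q = 181 × (4.21 − 0.54)^1.72 = 181 × 3.67^1.72 = 1694 ft³/s

1690 ft³/s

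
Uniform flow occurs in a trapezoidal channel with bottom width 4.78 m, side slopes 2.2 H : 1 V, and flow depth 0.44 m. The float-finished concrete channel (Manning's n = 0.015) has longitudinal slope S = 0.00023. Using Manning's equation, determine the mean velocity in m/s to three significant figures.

0.517 m/s

A = (b + z·y)·y = (4.78 + 2.2×0.44)×0.44 = 2.529 m²
P = b + 2y√(1+z²) = 4.78 + 2×0.44×√(1+2.2²) = 6.907 m
R = A/P = 2.529/6.907 = 0.3662 m
Q = (1/n)·A·R^(2/3)·S^(1/2) = (1/0.015) × 2.529 × 0.3662^(2/3) × 0.00023^(1/2) = 1.309 m³/s
V = Q/A = 1.309/2.529 = 0.5175 m/s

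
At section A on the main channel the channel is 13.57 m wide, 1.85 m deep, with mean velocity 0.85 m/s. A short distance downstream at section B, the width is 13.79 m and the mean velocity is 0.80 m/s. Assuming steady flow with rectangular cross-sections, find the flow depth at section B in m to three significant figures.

Q = A₁V₁ = (13.57×1.85) × 0.85 = 21.34 m³/s
d₂ = Q/(b₂ V₂) = 21.34/(13.79×0.80) = 1.934 m

1.93 m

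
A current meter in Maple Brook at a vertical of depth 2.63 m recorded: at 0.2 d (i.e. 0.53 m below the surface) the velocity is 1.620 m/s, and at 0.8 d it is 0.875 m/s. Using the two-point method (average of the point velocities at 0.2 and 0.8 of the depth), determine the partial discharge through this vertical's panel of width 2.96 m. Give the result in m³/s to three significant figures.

v̄ = (1.620 + 0.875) / 2 = 1.248 m/s
q = v̄ × d × w = 1.248 × 2.63 × 2.96 = 9.712 m³/s

9.71 m³/s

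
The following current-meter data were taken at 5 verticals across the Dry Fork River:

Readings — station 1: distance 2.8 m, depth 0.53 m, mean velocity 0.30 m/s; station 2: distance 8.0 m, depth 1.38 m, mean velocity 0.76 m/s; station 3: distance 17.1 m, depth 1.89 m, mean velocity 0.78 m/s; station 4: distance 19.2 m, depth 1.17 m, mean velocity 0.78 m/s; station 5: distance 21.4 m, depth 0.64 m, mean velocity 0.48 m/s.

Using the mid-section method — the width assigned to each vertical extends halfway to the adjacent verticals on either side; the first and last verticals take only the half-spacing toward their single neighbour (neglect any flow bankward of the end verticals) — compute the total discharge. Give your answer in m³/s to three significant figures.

18.5 m³/s

w_1 = (8.0 − 2.8)/2 = 2.6 m; q_1 = 0.30 × 0.53 × 2.6 = 0.4134 m³/s
w_2 = (17.1 − 2.8)/2 = 7.15 m; q_2 = 0.76 × 1.38 × 7.15 = 7.499 m³/s
w_3 = (19.2 − 8.0)/2 = 5.6 m; q_3 = 0.78 × 1.89 × 5.6 = 8.256 m³/s
w_4 = (21.4 − 17.1)/2 = 2.15 m; q_4 = 0.78 × 1.17 × 2.15 = 1.962 m³/s
w_5 = (21.4 − 19.2)/2 = 1.1 m; q_5 = 0.48 × 0.64 × 1.1 = 0.3379 m³/s
Q = Σ qᵢ = 18.47 m³/s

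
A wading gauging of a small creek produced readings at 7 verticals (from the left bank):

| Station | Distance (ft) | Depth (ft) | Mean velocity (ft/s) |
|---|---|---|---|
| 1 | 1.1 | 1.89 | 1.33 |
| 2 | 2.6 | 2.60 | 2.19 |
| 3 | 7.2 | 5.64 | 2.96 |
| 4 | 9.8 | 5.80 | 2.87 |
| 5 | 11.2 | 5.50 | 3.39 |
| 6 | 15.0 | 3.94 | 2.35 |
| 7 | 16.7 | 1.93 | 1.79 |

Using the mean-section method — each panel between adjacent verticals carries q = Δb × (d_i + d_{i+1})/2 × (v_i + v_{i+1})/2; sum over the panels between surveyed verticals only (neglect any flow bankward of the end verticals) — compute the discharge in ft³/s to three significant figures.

Panel 1-2: Δb = 1.5 ft, d̄ = (1.89+2.60)/2 = 2.245, v̄ = (1.33+2.19)/2 = 1.76 → q = 1.5×2.245×1.76 = 5.927 ft³/s
Panel 2-3: Δb = 4.6 ft, d̄ = (2.60+5.64)/2 = 4.12, v̄ = (2.19+2.96)/2 = 2.575 → q = 4.6×4.12×2.575 = 48.80 ft³/s
Panel 3-4: Δb = 2.6 ft, d̄ = (5.64+5.80)/2 = 5.72, v̄ = (2.96+2.87)/2 = 2.915 → q = 2.6×5.72×2.915 = 43.35 ft³/s
Panel 4-5: Δb = 1.4 ft, d̄ = (5.80+5.50)/2 = 5.65, v̄ = (2.87+3.39)/2 = 3.13 → q = 1.4×5.65×3.13 = 24.76 ft³/s
Panel 5-6: Δb = 3.8 ft, d̄ = (5.50+3.94)/2 = 4.72, v̄ = (3.39+2.35)/2 = 2.87 → q = 3.8×4.72×2.87 = 51.48 ft³/s
Panel 6-7: Δb = 1.7 ft, d̄ = (3.94+1.93)/2 = 2.935, v̄ = (2.35+1.79)/2 = 2.07 → q = 1.7×2.935×2.07 = 10.33 ft³/s
Q = Σ q = 184.6 ft³/s

185 ft³/s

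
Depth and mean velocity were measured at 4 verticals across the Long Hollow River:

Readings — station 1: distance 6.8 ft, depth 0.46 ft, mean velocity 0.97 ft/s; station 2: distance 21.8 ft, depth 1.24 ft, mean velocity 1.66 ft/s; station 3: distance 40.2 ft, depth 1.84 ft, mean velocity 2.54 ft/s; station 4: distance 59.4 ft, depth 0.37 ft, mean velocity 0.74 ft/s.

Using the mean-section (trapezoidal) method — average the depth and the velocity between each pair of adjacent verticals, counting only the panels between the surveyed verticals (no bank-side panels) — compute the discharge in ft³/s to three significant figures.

Panel 1-2: Δb = 15 ft, d̄ = (0.46+1.24)/2 = 0.85, v̄ = (0.97+1.66)/2 = 1.315 → q = 15×0.85×1.315 = 16.77 ft³/s
Panel 2-3: Δb = 18.4 ft, d̄ = (1.24+1.84)/2 = 1.54, v̄ = (1.66+2.54)/2 = 2.1 → q = 18.4×1.54×2.1 = 59.51 ft³/s
Panel 3-4: Δb = 19.2 ft, d̄ = (1.84+0.37)/2 = 1.105, v̄ = (2.54+0.74)/2 = 1.64 → q = 19.2×1.105×1.64 = 34.79 ft³/s
Q = Σ q = 111.1 ft³/s

111 ft³/s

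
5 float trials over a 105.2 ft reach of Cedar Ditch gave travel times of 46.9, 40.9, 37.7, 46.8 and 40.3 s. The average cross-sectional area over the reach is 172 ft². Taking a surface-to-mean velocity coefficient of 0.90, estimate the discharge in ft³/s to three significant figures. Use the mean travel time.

t̄ = (46.9 + 40.9 + 37.7 + 46.8 + 40.3) / 5 = 42.52 s
v_surface = L / t̄ = 105.2 / 42.52 = 2.474 ft/s
v_mean = 0.90 × 2.474 = 2.227 ft/s
Q = A × v_mean = 172 × 2.227 = 383.0 ft³/s

383 ft³/s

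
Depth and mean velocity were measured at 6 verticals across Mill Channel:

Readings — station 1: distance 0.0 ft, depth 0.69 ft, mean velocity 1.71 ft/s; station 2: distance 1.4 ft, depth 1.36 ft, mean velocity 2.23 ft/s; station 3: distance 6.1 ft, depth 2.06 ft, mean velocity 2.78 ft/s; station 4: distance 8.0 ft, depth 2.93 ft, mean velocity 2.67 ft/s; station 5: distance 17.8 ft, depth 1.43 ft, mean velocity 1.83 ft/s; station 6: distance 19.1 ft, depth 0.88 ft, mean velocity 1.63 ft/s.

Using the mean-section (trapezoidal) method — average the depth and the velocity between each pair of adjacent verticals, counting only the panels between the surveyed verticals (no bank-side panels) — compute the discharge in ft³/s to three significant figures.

Panel 1-2: Δb = 1.4 ft, d̄ = (0.69+1.36)/2 = 1.025, v̄ = (1.71+2.23)/2 = 1.97 → q = 1.4×1.025×1.97 = 2.827 ft³/s
Panel 2-3: Δb = 4.7 ft, d̄ = (1.36+2.06)/2 = 1.71, v̄ = (2.23+2.78)/2 = 2.505 → q = 4.7×1.71×2.505 = 20.13 ft³/s
Panel 3-4: Δb = 1.9 ft, d̄ = (2.06+2.93)/2 = 2.495, v̄ = (2.78+2.67)/2 = 2.725 → q = 1.9×2.495×2.725 = 12.92 ft³/s
Panel 4-5: Δb = 9.8 ft, d̄ = (2.93+1.43)/2 = 2.18, v̄ = (2.67+1.83)/2 = 2.25 → q = 9.8×2.18×2.25 = 48.07 ft³/s
Panel 5-6: Δb = 1.3 ft, d̄ = (1.43+0.88)/2 = 1.155, v̄ = (1.83+1.63)/2 = 1.73 → q = 1.3×1.155×1.73 = 2.598 ft³/s
Q = Σ q = 86.54 ft³/s

86.5 ft³/s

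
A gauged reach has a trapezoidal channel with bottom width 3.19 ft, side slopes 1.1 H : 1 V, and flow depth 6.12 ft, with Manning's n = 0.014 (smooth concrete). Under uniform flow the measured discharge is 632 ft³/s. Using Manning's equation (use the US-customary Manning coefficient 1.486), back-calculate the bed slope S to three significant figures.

0.00239

A = (b + z·y)·y = (3.19 + 1.1×6.12)×6.12 = 60.72 ft²
P = b + 2y√(1+z²) = 3.19 + 2×6.12×√(1+1.1²) = 21.39 ft
R = A/P = 60.72/21.39 = 2.839 ft
S = (Q·n / (1.486·A·R^(2/3)))² = (632×0.014 / (1.486×60.72×2.005))² = 0.002391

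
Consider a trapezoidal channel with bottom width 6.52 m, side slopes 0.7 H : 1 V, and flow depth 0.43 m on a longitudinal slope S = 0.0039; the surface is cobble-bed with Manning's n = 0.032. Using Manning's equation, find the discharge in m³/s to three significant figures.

A = (b + z·y)·y = (6.52 + 0.7×0.43)×0.43 = 2.933 m²
P = b + 2y√(1+z²) = 6.52 + 2×0.43×√(1+0.7²) = 7.570 m
R = A/P = 2.933/7.570 = 0.3875 m
Q = (1/n)·A·R^(2/3)·S^(1/2) = (1/0.032) × 2.933 × 0.3875^(2/3) × 0.0039^(1/2) = 3.042 m³/s

3.04 m³/s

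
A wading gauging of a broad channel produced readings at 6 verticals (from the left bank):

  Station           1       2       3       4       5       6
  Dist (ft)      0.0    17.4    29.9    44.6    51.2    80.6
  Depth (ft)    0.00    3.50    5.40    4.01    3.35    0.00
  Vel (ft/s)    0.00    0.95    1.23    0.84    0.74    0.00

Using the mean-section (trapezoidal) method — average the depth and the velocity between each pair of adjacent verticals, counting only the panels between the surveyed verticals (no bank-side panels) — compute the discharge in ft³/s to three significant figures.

184 ft³/s

Panel 1-2: Δb = 17.4 ft, d̄ = (0.00+3.50)/2 = 1.75, v̄ = (0.00+0.95)/2 = 0.475 → q = 17.4×1.75×0.475 = 14.46 ft³/s
Panel 2-3: Δb = 12.5 ft, d̄ = (3.50+5.40)/2 = 4.45, v̄ = (0.95+1.23)/2 = 1.09 → q = 12.5×4.45×1.09 = 60.63 ft³/s
Panel 3-4: Δb = 14.7 ft, d̄ = (5.40+4.01)/2 = 4.705, v̄ = (1.23+0.84)/2 = 1.035 → q = 14.7×4.705×1.035 = 71.58 ft³/s
Panel 4-5: Δb = 6.6 ft, d̄ = (4.01+3.35)/2 = 3.68, v̄ = (0.84+0.74)/2 = 0.79 → q = 6.6×3.68×0.79 = 19.19 ft³/s
Panel 5-6: Δb = 29.4 ft, d̄ = (3.35+0.00)/2 = 1.675, v̄ = (0.74+0.00)/2 = 0.37 → q = 29.4×1.675×0.37 = 18.22 ft³/s
Q = Σ q = 184.1 ft³/s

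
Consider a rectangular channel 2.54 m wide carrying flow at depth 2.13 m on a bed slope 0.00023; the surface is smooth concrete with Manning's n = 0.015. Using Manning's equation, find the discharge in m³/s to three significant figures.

4.70 m³/s

A = b·y = 2.54 × 2.13 = 5.410 m²
P = b + 2y = 2.54 + 2×2.13 = 6.800 m
R = A/P = 5.410/6.800 = 0.7956 m
Q = (1/n)·A·R^(2/3)·S^(1/2) = (1/0.015) × 5.410 × 0.7956^(2/3) × 0.00023^(1/2) = 4.697 m³/s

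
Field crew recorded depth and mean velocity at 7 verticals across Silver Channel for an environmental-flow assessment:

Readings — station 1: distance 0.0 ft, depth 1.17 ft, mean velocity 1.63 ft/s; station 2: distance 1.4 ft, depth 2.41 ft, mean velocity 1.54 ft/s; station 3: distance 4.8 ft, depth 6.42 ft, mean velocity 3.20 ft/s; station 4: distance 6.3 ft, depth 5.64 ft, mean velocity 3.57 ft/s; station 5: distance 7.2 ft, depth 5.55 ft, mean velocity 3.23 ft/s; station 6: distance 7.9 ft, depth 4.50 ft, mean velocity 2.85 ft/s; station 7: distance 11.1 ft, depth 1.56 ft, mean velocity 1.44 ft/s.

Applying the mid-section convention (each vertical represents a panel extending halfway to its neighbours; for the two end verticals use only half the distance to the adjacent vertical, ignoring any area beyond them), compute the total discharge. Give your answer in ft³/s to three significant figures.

128 ft³/s

w_1 = (1.4 − 0.0)/2 = 0.7 ft; q_1 = 1.63 × 1.17 × 0.7 = 1.335 ft³/s
w_2 = (4.8 − 0.0)/2 = 2.4 ft; q_2 = 1.54 × 2.41 × 2.4 = 8.907 ft³/s
w_3 = (6.3 − 1.4)/2 = 2.45 ft; q_3 = 3.20 × 6.42 × 2.45 = 50.33 ft³/s
w_4 = (7.2 − 4.8)/2 = 1.2 ft; q_4 = 3.57 × 5.64 × 1.2 = 24.16 ft³/s
w_5 = (7.9 − 6.3)/2 = 0.8 ft; q_5 = 3.23 × 5.55 × 0.8 = 14.34 ft³/s
w_6 = (11.1 − 7.2)/2 = 1.95 ft; q_6 = 2.85 × 4.50 × 1.95 = 25.01 ft³/s
w_7 = (11.1 − 7.9)/2 = 1.6 ft; q_7 = 1.44 × 1.56 × 1.6 = 3.594 ft³/s
Q = Σ qᵢ = 127.7 ft³/s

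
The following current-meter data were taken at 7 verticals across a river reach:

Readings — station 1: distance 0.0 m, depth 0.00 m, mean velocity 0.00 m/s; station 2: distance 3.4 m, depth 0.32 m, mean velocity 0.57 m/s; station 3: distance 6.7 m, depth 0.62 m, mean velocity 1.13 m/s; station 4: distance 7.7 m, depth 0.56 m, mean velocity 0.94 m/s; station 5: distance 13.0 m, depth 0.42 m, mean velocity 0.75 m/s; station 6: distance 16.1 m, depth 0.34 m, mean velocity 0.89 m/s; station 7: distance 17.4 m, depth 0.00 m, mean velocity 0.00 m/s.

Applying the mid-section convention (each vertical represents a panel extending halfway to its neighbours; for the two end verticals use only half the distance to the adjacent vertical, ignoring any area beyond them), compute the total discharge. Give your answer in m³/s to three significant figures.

5.76 m³/s

w_2 = (6.7 − 0.0)/2 = 3.35 m; q_2 = 0.57 × 0.32 × 3.35 = 0.6110 m³/s
w_3 = (7.7 − 3.4)/2 = 2.15 m; q_3 = 1.13 × 0.62 × 2.15 = 1.506 m³/s
w_4 = (13.0 − 6.7)/2 = 3.15 m; q_4 = 0.94 × 0.56 × 3.15 = 1.658 m³/s
w_5 = (16.1 − 7.7)/2 = 4.2 m; q_5 = 0.75 × 0.42 × 4.2 = 1.323 m³/s
w_6 = (17.4 − 13.0)/2 = 2.2 m; q_6 = 0.89 × 0.34 × 2.2 = 0.6657 m³/s
Stations 1, 7 contribute zero (depth or velocity is 0).
Q = Σ qᵢ = 5.764 m³/s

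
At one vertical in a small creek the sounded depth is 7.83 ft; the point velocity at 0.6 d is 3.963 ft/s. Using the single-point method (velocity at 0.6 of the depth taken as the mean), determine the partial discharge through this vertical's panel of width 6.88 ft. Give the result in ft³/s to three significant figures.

v̄ = v₀.₆ = 3.963 ft/s
q = v̄ × d × w = 3.963 × 7.83 × 6.88 = 213.5 ft³/s

213 ft³/s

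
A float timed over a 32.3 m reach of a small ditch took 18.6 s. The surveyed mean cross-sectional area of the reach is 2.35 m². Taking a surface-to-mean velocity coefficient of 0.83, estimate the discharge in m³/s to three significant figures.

v_surface = L / t̄ = 32.3 / 18.6 = 1.737 m/s
v_mean = 0.83 × 1.737 = 1.441 m/s
Q = A × v_mean = 2.35 × 1.441 = 3.387 m³/s

3.39 m³/s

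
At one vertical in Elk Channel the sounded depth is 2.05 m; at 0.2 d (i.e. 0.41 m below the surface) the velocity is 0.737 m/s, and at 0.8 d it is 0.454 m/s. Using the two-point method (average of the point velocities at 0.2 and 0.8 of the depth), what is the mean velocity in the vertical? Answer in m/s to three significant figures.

v̄ = (0.737 + 0.454) / 2 = 0.5955 m/s

0.596 m/s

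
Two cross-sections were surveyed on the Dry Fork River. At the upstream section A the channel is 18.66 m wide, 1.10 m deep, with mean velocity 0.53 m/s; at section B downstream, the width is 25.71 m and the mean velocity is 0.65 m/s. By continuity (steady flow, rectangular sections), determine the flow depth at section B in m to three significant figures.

0.651 m

Q = A₁V₁ = (18.66×1.10) × 0.53 = 10.88 m³/s
d₂ = Q/(b₂ V₂) = 10.88/(25.71×0.65) = 0.6510 m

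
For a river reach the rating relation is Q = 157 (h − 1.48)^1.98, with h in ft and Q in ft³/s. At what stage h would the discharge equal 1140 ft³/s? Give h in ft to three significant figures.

h − h₀ = (Q/C)^(1/b) = (1140/157)^(1/1.98) = 2.722 ft
h = 1.48 + 2.722 = 4.202 ft

4.20 ft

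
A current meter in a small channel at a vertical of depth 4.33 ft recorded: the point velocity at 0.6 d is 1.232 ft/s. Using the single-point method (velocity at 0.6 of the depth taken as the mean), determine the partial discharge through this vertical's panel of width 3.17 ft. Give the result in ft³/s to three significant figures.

16.9 ft³/s

v̄ = v₀.₆ = 1.232 ft/s
q = v̄ × d × w = 1.232 × 4.33 × 3.17 = 16.91 ft³/s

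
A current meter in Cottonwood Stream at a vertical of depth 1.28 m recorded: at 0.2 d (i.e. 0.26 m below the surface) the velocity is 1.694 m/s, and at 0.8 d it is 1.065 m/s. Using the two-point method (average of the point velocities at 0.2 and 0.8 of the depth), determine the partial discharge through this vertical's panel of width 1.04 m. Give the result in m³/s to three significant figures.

1.84 m³/s

v̄ = (1.694 + 1.065) / 2 = 1.380 m/s
q = v̄ × d × w = 1.380 × 1.28 × 1.04 = 1.836 m³/s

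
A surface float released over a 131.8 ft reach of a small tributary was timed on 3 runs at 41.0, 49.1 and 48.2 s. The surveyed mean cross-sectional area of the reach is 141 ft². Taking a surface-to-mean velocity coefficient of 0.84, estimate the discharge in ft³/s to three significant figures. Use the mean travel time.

339 ft³/s

t̄ = (41.0 + 49.1 + 48.2) / 3 = 46.1 s
v_surface = L / t̄ = 131.8 / 46.1 = 2.859 ft/s
v_mean = 0.84 × 2.859 = 2.402 ft/s
Q = A × v_mean = 141 × 2.402 = 338.6 ft³/s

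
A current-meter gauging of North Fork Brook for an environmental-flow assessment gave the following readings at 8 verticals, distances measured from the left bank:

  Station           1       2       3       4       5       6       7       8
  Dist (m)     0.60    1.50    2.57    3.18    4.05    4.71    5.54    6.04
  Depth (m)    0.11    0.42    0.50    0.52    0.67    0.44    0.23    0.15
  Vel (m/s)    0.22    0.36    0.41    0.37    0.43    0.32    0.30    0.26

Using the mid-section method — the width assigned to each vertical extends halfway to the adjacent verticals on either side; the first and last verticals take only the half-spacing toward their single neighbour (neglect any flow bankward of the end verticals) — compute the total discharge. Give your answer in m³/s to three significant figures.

0.855 m³/s

w_1 = (1.50 − 0.60)/2 = 0.45 m; q_1 = 0.22 × 0.11 × 0.45 = 0.01089 m³/s
w_2 = (2.57 − 0.60)/2 = 0.985 m; q_2 = 0.36 × 0.42 × 0.985 = 0.1489 m³/s
w_3 = (3.18 − 1.50)/2 = 0.84 m; q_3 = 0.41 × 0.50 × 0.84 = 0.1722 m³/s
w_4 = (4.05 − 2.57)/2 = 0.74 m; q_4 = 0.37 × 0.52 × 0.74 = 0.1424 m³/s
w_5 = (4.71 − 3.18)/2 = 0.765 m; q_5 = 0.43 × 0.67 × 0.765 = 0.2204 m³/s
w_6 = (5.54 − 4.05)/2 = 0.745 m; q_6 = 0.32 × 0.44 × 0.745 = 0.1049 m³/s
w_7 = (6.04 − 4.71)/2 = 0.665 m; q_7 = 0.30 × 0.23 × 0.665 = 0.04589 m³/s
w_8 = (6.04 − 5.54)/2 = 0.25 m; q_8 = 0.26 × 0.15 × 0.25 = 0.009750 m³/s
Q = Σ qᵢ = 0.8553 m³/s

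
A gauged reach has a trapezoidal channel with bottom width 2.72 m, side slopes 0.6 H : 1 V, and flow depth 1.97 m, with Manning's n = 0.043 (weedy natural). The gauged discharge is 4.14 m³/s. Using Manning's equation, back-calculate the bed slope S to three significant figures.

0.000502

A = (b + z·y)·y = (2.72 + 0.6×1.97)×1.97 = 7.687 m²
P = b + 2y√(1+z²) = 2.72 + 2×1.97×√(1+0.6²) = 7.315 m
R = A/P = 7.687/7.315 = 1.051 m
S = (Q·n / (1·A·R^(2/3)))² = (4.14×0.043 / (1×7.687×1.034))² = 0.0005020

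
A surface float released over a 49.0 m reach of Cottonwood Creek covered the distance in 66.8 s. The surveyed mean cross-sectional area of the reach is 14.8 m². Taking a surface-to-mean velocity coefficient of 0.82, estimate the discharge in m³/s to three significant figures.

v_surface = L / t̄ = 49.0 / 66.8 = 0.7335 m/s
v_mean = 0.82 × 0.7335 = 0.6015 m/s
Q = A × v_mean = 14.8 × 0.6015 = 8.902 m³/s

8.90 m³/s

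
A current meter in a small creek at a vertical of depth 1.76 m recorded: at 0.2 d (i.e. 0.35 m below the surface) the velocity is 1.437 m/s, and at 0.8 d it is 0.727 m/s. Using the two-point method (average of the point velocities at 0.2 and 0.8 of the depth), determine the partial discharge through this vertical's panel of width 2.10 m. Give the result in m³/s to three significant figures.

v̄ = (1.437 + 0.727) / 2 = 1.082 m/s
q = v̄ × d × w = 1.082 × 1.76 × 2.10 = 3.999 m³/s

4.00 m³/s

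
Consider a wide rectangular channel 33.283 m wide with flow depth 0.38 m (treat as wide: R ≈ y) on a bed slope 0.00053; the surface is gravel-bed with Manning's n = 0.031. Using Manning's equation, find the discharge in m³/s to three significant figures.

A = b·y = 33.283 × 0.38 = 12.65 m²
Wide channel: R ≈ y = 0.38 m
Q = (1/n)·A·R^(2/3)·S^(1/2) = (1/0.031) × 12.65 × 0.3800^(2/3) × 0.00053^(1/2) = 4.928 m³/s

4.93 m³/s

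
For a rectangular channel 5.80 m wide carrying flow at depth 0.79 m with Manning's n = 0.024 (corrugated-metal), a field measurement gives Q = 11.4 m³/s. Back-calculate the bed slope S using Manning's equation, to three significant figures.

A = b·y = 5.80 × 0.79 = 4.582 m²
P = b + 2y = 5.80 + 2×0.79 = 7.380 m
R = A/P = 4.582/7.380 = 0.6209 m
S = (Q·n / (1·A·R^(2/3)))² = (11.4×0.024 / (1×4.582×0.7278))² = 0.006732

0.00673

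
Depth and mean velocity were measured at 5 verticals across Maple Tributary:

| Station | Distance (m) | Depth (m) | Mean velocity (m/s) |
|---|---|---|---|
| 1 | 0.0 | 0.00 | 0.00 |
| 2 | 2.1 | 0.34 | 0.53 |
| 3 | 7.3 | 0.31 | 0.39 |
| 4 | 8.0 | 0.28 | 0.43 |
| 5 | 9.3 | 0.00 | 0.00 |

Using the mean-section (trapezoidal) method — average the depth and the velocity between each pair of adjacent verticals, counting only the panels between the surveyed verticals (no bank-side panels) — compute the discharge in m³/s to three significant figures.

Panel 1-2: Δb = 2.1 m, d̄ = (0.00+0.34)/2 = 0.17, v̄ = (0.00+0.53)/2 = 0.265 → q = 2.1×0.17×0.265 = 0.09461 m³/s
Panel 2-3: Δb = 5.2 m, d̄ = (0.34+0.31)/2 = 0.325, v̄ = (0.53+0.39)/2 = 0.46 → q = 5.2×0.325×0.46 = 0.7774 m³/s
Panel 3-4: Δb = 0.7 m, d̄ = (0.31+0.28)/2 = 0.295, v̄ = (0.39+0.43)/2 = 0.41 → q = 0.7×0.295×0.41 = 0.08467 m³/s
Panel 4-5: Δb = 1.3 m, d̄ = (0.28+0.00)/2 = 0.14, v̄ = (0.43+0.00)/2 = 0.215 → q = 1.3×0.14×0.215 = 0.03913 m³/s
Q = Σ q = 0.9958 m³/s

0.996 m³/s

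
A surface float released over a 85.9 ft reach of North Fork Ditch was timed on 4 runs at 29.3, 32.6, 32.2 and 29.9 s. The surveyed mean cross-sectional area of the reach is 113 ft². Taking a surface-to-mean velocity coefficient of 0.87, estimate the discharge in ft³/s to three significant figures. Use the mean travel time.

272 ft³/s

t̄ = (29.3 + 32.6 + 32.2 + 29.9) / 4 = 31 s
v_surface = L / t̄ = 85.9 / 31 = 2.771 ft/s
v_mean = 0.87 × 2.771 = 2.411 ft/s
Q = A × v_mean = 113 × 2.411 = 272.4 ft³/s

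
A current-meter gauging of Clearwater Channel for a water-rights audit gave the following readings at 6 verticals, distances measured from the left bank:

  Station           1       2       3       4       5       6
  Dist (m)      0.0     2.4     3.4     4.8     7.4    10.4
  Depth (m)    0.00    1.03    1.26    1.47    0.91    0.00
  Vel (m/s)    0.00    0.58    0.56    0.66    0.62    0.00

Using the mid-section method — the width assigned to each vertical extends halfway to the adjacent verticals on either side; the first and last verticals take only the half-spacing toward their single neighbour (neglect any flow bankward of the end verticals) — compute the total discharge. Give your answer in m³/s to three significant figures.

5.38 m³/s

w_2 = (3.4 − 0.0)/2 = 1.7 m; q_2 = 0.58 × 1.03 × 1.7 = 1.016 m³/s
w_3 = (4.8 − 2.4)/2 = 1.2 m; q_3 = 0.56 × 1.26 × 1.2 = 0.8467 m³/s
w_4 = (7.4 − 3.4)/2 = 2 m; q_4 = 0.66 × 1.47 × 2 = 1.940 m³/s
w_5 = (10.4 − 4.8)/2 = 2.8 m; q_5 = 0.62 × 0.91 × 2.8 = 1.580 m³/s
Stations 1, 6 contribute zero (depth or velocity is 0).
Q = Σ qᵢ = 5.382 m³/s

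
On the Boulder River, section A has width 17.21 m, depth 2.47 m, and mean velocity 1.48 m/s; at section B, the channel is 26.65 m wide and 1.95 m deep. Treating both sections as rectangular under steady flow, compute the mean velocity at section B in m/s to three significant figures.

Q = A₁V₁ = (17.21×2.47) × 1.48 = 62.91 m³/s
A₂ = 26.65 × 1.95 = 51.97 m²
V₂ = Q/A₂ = 62.91/51.97 = 1.211 m/s

1.21 m/s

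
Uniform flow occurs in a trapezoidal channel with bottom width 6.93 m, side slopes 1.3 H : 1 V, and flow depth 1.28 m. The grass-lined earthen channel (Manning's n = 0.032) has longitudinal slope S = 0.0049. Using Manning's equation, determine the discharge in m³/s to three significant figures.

23.9 m³/s

A = (b + z·y)·y = (6.93 + 1.3×1.28)×1.28 = 11.00 m²
P = b + 2y√(1+z²) = 6.93 + 2×1.28×√(1+1.3²) = 11.13 m
R = A/P = 11.00/11.13 = 0.9885 m
Q = (1/n)·A·R^(2/3)·S^(1/2) = (1/0.032) × 11.00 × 0.9885^(2/3) × 0.0049^(1/2) = 23.88 m³/s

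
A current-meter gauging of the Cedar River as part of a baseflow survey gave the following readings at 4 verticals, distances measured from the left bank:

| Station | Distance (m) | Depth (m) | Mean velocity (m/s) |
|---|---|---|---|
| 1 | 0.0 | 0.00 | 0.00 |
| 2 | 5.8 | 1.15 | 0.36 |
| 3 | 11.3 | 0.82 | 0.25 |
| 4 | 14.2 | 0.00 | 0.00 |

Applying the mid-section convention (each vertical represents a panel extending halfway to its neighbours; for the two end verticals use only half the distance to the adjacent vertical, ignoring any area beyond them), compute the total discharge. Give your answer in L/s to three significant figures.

3200 L/s

w_2 = (11.3 − 0.0)/2 = 5.65 m; q_2 = 0.36 × 1.15 × 5.65 = 2.339 m³/s
w_3 = (14.2 − 5.8)/2 = 4.2 m; q_3 = 0.25 × 0.82 × 4.2 = 0.8610 m³/s
Stations 1, 4 contribute zero (depth or velocity is 0).
Q = Σ qᵢ = 3.200 m³/s
= 3.200 × 1000 = 3200 L/s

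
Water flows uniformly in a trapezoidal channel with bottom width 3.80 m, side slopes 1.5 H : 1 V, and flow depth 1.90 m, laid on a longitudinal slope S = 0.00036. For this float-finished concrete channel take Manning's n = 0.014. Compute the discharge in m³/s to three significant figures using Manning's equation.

A = (b + z·y)·y = (3.80 + 1.5×1.90)×1.90 = 12.64 m²
P = b + 2y√(1+z²) = 3.80 + 2×1.90×√(1+1.5²) = 10.65 m
R = A/P = 12.64/10.65 = 1.186 m
Q = (1/n)·A·R^(2/3)·S^(1/2) = (1/0.014) × 12.64 × 1.186^(2/3) × 0.00036^(1/2) = 19.19 m³/s

19.2 m³/s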